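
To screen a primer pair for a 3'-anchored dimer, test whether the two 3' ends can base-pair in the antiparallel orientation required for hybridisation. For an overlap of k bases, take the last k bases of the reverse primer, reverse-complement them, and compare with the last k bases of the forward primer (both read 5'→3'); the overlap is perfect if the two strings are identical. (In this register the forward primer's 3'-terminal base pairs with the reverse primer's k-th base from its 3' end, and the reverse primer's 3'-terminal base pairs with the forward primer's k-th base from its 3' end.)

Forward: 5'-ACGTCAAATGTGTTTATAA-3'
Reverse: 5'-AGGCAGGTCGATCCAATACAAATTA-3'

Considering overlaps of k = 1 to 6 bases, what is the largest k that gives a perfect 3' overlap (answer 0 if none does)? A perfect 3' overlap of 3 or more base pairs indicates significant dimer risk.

Longest perfect overlap: 3 complementary base pairs; significant dimer risk (threshold 3).

Last 6 bases (5'→3') — forward …TTATAA, reverse …AAATTA.
Reverse complement of the reverse primer's last 6 bases: TAATTT; its first k bases are the reverse complement of the reverse primer's last k bases, so a perfect k-base overlap needs the forward primer's last k bases to equal them.
Comparing (forward last k vs required): k=1: A vs T ✗; k=2: AA vs TA ✗; k=3: TAA vs TAA ✓; k=4: ATAA vs TAAT ✗; k=5: TATAA vs TAATT ✗; k=6: TTATAA vs TAATTT ✗.
Only k = 3 is perfect, so the longest perfect 3' overlap is 3.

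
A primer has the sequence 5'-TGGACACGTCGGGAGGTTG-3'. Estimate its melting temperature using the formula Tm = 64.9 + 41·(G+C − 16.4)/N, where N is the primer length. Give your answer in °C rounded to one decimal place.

Base counts: A=3, T=4, G=9, C=3; G+C = 12, N = 19.
Tm = 64.9 + 41·(12 − 16.4)/19 = 64.9 + -180.40/19 = 55.4°C.

55.4°C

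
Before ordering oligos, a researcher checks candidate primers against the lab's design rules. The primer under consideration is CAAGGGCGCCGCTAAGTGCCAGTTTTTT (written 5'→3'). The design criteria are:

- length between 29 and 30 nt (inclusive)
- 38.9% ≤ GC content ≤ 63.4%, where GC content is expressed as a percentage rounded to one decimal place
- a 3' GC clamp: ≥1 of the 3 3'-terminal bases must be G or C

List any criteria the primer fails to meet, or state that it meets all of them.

Base counts: A=5, T=8, G=8, C=7 (length 28).
length: length 28, outside 29–30 ✗
GC content: GC 15/28 = 53.6% ✓
GC clamp: 3' end TTT has 0 G/C, need ≥1 ✗

Fails: length, GC clamp.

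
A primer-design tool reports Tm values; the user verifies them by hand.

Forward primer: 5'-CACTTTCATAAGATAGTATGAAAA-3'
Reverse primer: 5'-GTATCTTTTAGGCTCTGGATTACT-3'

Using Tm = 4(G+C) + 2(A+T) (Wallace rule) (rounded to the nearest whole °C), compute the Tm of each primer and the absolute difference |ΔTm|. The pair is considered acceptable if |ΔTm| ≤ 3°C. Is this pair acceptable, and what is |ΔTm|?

|ΔTm| = 6°C; the pair is not acceptable.

Forward: A=11 T=7 G=3 C=3 → Tm = 2·18 + 4·6 = 60°C.
Reverse: A=4 T=11 G=5 C=4 → Tm = 2·15 + 4·9 = 66°C.
|ΔTm| = |60 − 66| = 6°C, > 3°C.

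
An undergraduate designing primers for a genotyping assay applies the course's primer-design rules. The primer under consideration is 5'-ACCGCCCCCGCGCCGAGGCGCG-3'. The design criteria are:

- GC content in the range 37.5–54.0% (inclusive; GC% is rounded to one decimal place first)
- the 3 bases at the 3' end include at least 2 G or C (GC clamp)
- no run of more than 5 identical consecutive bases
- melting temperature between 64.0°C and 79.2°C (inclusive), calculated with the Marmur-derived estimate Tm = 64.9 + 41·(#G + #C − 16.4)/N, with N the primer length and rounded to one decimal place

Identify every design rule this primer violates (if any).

Fails: GC content.

Base counts: A=2, T=0, G=8, C=12 (length 22).
GC content: GC 20/22 = 90.9%, outside 37.5–54.0% ✗
GC clamp: 3' end GCG has 3 G/C ✓
homopolymer run: longest run = 5 ✓
Tm: Tm = 64.9 + 41·(20 − 16.4)/22 = 71.6°C ✓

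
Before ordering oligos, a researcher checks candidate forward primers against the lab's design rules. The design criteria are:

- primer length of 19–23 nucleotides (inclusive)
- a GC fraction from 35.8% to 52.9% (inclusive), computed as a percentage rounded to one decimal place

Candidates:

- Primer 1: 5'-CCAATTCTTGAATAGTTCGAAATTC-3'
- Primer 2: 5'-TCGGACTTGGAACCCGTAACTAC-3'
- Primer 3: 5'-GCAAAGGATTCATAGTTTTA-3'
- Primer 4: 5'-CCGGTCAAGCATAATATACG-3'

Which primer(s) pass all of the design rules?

Primer 2 and Primer 4.

Primer 1 (25 nt, A=8 T=9 G=3 C=5): length 25, outside 19–23 ✗; GC 8/25 = 32.0%, outside 35.8–52.9% ✗ — fails.
Primer 2 (23 nt, A=6 T=5 G=5 C=7): length 23 ✓; GC 12/23 = 52.2% ✓ — passes.
Primer 3 (20 nt, A=7 T=7 G=4 C=2): length 20 ✓; GC 6/20 = 30.0%, outside 35.8–52.9% ✗ — fails.
Primer 4 (20 nt, A=7 T=4 G=4 C=5): length 20 ✓; GC 9/20 = 45.0% ✓ — passes.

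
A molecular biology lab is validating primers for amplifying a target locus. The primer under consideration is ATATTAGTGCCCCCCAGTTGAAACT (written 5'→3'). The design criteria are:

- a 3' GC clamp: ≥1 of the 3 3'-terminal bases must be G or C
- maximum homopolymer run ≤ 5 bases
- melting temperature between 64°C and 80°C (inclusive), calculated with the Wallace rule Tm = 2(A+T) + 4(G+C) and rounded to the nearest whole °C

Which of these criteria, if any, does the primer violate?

Fails: homopolymer run.

Base counts: A=7, T=7, G=4, C=7 (length 25).
GC clamp: 3' end ACT has 1 G/C ✓
homopolymer run: longest run = 6, exceeds 5 ✗
Tm: Tm = 2·14 + 4·11 = 72°C ✓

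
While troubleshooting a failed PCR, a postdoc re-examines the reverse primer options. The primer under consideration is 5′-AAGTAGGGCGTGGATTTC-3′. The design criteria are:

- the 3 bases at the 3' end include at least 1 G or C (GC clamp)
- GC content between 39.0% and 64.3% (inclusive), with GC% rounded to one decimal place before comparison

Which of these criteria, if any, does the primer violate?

Meets all criteria.

Base counts: A=4, T=5, G=7, C=2 (length 18).
GC clamp: 3' end TTC has 1 G/C ✓
GC content: GC 9/18 = 50.0% ✓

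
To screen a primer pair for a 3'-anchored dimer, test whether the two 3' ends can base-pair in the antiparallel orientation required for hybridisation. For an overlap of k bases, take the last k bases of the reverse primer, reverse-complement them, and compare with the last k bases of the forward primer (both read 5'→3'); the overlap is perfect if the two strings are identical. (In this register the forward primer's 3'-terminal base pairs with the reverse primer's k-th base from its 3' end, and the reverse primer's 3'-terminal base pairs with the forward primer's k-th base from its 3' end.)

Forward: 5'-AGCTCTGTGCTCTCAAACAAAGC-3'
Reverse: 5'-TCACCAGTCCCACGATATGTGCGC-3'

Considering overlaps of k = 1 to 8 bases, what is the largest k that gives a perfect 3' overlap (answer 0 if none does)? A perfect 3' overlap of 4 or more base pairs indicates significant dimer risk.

Longest perfect overlap: 2 complementary base pairs; below the dimer-risk threshold (threshold 4).

Last 8 bases (5'→3') — forward …AACAAAGC, reverse …ATGTGCGC.
Reverse complement of the reverse primer's last 8 bases: GCGCACAT; its first k bases are the reverse complement of the reverse primer's last k bases, so a perfect k-base overlap needs the forward primer's last k bases to equal them.
Comparing (forward last k vs required): k=1: C vs G ✗; k=2: GC vs GC ✓; k=3: AGC vs GCG ✗; k=4: AAGC vs GCGC ✗; k=5: AAAGC vs GCGCA ✗; k=6: CAAAGC vs GCGCAC ✗; k=7: ACAAAGC vs GCGCACA ✗; k=8: AACAAAGC vs GCGCACAT ✗.
Only k = 2 is perfect, so the longest perfect 3' overlap is 2.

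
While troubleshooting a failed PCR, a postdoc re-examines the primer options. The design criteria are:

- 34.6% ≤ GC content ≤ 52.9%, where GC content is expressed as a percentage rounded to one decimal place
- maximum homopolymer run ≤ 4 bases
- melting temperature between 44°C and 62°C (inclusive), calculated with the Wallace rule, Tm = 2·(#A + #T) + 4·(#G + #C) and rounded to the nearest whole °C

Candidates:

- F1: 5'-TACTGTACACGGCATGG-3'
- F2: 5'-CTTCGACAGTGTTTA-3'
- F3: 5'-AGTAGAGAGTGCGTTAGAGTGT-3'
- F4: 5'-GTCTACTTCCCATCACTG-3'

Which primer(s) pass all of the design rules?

F1 (17 nt, A=4 T=4 G=5 C=4): GC 9/17 = 52.9% ✓; longest run = 2 ✓; Tm = 2·8 + 4·9 = 52°C ✓ — passes.
F2 (15 nt, A=3 T=6 G=3 C=3): GC 6/15 = 40.0% ✓; longest run = 3 ✓; Tm = 2·9 + 4·6 = 42°C, outside 44–62°C ✗ — fails.
F3 (22 nt, A=6 T=6 G=9 C=1): GC 10/22 = 45.5% ✓; longest run = 2 ✓; Tm = 2·12 + 4·10 = 64°C, outside 44–62°C ✗ — fails.
F4 (18 nt, A=3 T=6 G=2 C=7): GC 9/18 = 50.0% ✓; longest run = 3 ✓; Tm = 2·9 + 4·9 = 54°C ✓ — passes.

F1 and F4.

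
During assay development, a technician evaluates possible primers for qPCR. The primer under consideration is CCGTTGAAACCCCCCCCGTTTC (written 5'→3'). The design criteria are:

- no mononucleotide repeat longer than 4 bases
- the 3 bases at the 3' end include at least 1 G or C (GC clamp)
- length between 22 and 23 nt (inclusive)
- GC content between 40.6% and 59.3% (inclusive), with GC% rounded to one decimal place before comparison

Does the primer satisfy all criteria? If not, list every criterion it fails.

Base counts: A=3, T=5, G=3, C=11 (length 22).
homopolymer run: longest run = 8, exceeds 4 ✗
GC clamp: 3' end TTC has 1 G/C ✓
length: length 22 ✓
GC content: GC 14/22 = 63.6%, outside 40.6–59.3% ✗

Fails: homopolymer run, GC content.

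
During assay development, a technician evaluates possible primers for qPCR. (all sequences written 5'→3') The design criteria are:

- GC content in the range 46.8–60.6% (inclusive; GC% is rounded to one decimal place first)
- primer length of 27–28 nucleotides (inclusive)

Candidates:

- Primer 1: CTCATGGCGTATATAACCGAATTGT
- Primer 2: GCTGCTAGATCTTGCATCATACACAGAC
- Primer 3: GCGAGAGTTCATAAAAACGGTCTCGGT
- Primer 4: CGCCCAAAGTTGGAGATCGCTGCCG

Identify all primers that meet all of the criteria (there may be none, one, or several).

Primer 1 (25 nt, A=7 T=8 G=5 C=5): GC 10/25 = 40.0%, outside 46.8–60.6% ✗; length 25, outside 27–28 ✗ — fails.
Primer 2 (28 nt, A=8 T=7 G=5 C=8): GC 13/28 = 46.4%, outside 46.8–60.6% ✗; length 28 ✓ — fails.
Primer 3 (27 nt, A=8 T=6 G=8 C=5): GC 13/27 = 48.1% ✓; length 27 ✓ — passes.
Primer 4 (25 nt, A=5 T=4 G=8 C=8): GC 16/25 = 64.0%, outside 46.8–60.6% ✗; length 25, outside 27–28 ✗ — fails.

Primer 3 only.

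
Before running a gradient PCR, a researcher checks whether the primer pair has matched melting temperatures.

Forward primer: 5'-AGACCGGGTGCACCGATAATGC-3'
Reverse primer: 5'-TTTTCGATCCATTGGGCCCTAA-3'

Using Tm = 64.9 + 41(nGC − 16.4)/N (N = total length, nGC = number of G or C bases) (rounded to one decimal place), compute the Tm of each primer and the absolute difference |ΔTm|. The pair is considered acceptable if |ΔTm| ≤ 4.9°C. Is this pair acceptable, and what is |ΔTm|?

Forward: G+C = 13, N = 22 → Tm = 64.9 + 41·(13 − 16.4)/22 = 58.6°C.
Reverse: G+C = 10, N = 22 → Tm = 64.9 + 41·(10 − 16.4)/22 = 53.0°C.
|ΔTm| = |58.6 − 53.0| = 5.6°C, > 4.9°C.

|ΔTm| = 5.6°C; the pair is not acceptable.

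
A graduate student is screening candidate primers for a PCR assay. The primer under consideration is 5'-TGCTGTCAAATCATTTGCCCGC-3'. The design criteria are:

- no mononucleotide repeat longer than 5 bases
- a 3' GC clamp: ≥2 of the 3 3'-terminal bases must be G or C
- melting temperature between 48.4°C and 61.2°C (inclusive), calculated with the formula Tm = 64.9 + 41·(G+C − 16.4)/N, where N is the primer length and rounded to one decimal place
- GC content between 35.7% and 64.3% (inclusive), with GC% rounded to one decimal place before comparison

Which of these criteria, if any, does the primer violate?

Base counts: A=4, T=7, G=4, C=7 (length 22).
homopolymer run: longest run = 3 ✓
GC clamp: 3' end CGC has 3 G/C ✓
Tm: Tm = 64.9 + 41·(11 − 16.4)/22 = 54.8°C ✓
GC content: GC 11/22 = 50.0% ✓

Meets all criteria.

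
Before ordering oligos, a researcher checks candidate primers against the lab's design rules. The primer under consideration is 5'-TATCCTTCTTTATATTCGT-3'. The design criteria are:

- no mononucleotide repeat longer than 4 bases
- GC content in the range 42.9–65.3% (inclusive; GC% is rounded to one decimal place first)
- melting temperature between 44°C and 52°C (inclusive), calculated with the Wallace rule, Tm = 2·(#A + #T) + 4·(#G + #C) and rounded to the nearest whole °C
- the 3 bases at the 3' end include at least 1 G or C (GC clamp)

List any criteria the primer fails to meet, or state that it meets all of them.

Base counts: A=3, T=11, G=1, C=4 (length 19).
homopolymer run: longest run = 3 ✓
GC content: GC 5/19 = 26.3%, outside 42.9–65.3% ✗
Tm: Tm = 2·14 + 4·5 = 48°C ✓
GC clamp: 3' end CGT has 2 G/C ✓

Fails: GC content.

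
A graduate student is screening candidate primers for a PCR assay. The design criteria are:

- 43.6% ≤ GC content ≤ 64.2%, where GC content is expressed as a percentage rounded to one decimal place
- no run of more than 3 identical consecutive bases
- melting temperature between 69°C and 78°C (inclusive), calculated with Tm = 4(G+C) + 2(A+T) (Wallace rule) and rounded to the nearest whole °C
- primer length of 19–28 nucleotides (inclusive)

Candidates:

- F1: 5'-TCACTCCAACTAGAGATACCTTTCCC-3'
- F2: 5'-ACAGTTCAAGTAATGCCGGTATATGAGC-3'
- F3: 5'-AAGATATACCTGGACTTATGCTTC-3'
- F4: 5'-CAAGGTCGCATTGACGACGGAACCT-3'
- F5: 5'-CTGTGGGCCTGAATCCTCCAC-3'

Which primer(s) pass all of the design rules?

F1 and F4.

F1 (26 nt, A=7 T=7 G=2 C=10): GC 12/26 = 46.2% ✓; longest run = 3 ✓; Tm = 2·14 + 4·12 = 76°C ✓; length 26 ✓ — passes.
F2 (28 nt, A=9 T=7 G=7 C=5): GC 12/28 = 42.9%, outside 43.6–64.2% ✗; longest run = 2 ✓; Tm = 2·16 + 4·12 = 80°C, outside 69–78°C ✗; length 28 ✓ — fails.
F3 (24 nt, A=7 T=8 G=4 C=5): GC 9/24 = 37.5%, outside 43.6–64.2% ✗; longest run = 2 ✓; Tm = 2·15 + 4·9 = 66°C, outside 69–78°C ✗; length 24 ✓ — fails.
F4 (25 nt, A=7 T=4 G=7 C=7): GC 14/25 = 56.0% ✓; longest run = 2 ✓; Tm = 2·11 + 4·14 = 78°C ✓; length 25 ✓ — passes.
F5 (21 nt, A=3 T=5 G=5 C=8): GC 13/21 = 61.9% ✓; longest run = 3 ✓; Tm = 2·8 + 4·13 = 68°C, outside 69–78°C ✗; length 21 ✓ — fails.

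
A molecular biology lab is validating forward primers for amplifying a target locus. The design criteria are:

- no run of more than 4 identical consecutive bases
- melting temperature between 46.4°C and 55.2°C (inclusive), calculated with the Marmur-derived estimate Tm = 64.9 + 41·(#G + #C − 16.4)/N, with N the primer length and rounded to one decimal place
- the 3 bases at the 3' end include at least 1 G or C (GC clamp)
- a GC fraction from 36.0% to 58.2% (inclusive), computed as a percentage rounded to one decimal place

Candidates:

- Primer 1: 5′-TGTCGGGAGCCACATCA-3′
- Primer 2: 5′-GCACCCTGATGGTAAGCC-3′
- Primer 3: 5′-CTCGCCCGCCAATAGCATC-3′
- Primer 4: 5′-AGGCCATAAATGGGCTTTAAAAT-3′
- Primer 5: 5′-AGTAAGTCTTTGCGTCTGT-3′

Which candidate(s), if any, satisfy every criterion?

Primer 5 only.

Primer 1 (17 nt, A=4 T=3 G=5 C=5): longest run = 3 ✓; Tm = 64.9 + 41·(10 − 16.4)/17 = 49.5°C ✓; 3' end TCA has 1 G/C ✓; GC 10/17 = 58.8%, outside 36.0–58.2% ✗ — fails.
Primer 2 (18 nt, A=4 T=3 G=5 C=6): longest run = 3 ✓; Tm = 64.9 + 41·(11 − 16.4)/18 = 52.6°C ✓; 3' end GCC has 3 G/C ✓; GC 11/18 = 61.1%, outside 36.0–58.2% ✗ — fails.
Primer 3 (19 nt, A=4 T=3 G=3 C=9): longest run = 3 ✓; Tm = 64.9 + 41·(12 − 16.4)/19 = 55.4°C, outside 46.4–55.2°C ✗; 3' end ATC has 1 G/C ✓; GC 12/19 = 63.2%, outside 36.0–58.2% ✗ — fails.
Primer 4 (23 nt, A=9 T=6 G=5 C=3): longest run = 4 ✓; Tm = 64.9 + 41·(8 − 16.4)/23 = 49.9°C ✓; 3' end AAT has 0 G/C, need ≥1 ✗; GC 8/23 = 34.8%, outside 36.0–58.2% ✗ — fails.
Primer 5 (19 nt, A=3 T=8 G=5 C=3): longest run = 3 ✓; Tm = 64.9 + 41·(8 − 16.4)/19 = 46.8°C ✓; 3' end TGT has 1 G/C ✓; GC 8/19 = 42.1% ✓ — passes.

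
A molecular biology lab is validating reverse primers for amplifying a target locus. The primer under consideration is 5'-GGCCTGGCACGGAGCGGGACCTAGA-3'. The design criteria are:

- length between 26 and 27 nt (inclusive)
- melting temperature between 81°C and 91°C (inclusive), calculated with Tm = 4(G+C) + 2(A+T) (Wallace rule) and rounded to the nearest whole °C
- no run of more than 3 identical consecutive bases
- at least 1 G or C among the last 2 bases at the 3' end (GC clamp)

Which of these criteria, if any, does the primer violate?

Base counts: A=5, T=2, G=11, C=7 (length 25).
length: length 25, outside 26–27 ✗
Tm: Tm = 2·7 + 4·18 = 86°C ✓
homopolymer run: longest run = 3 ✓
GC clamp: 3' end GA has 1 G/C ✓

Fails: length.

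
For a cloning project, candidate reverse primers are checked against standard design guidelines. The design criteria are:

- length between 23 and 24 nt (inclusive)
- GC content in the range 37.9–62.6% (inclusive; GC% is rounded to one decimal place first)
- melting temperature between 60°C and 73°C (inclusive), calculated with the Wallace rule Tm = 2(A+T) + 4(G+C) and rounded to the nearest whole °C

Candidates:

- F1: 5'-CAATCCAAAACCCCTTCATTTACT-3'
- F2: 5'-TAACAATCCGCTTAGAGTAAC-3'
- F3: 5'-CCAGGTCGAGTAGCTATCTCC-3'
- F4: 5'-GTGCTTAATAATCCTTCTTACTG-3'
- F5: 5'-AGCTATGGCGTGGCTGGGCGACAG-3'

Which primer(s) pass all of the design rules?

None of the candidates satisfy all criteria.

F1 (24 nt, A=8 T=7 G=0 C=9): length 24 ✓; GC 9/24 = 37.5%, outside 37.9–62.6% ✗; Tm = 2·15 + 4·9 = 66°C ✓ — fails.
F2 (21 nt, A=8 T=5 G=3 C=5): length 21, outside 23–24 ✗; GC 8/21 = 38.1% ✓; Tm = 2·13 + 4·8 = 58°C, outside 60–73°C ✗ — fails.
F3 (21 nt, A=4 T=5 G=5 C=7): length 21, outside 23–24 ✗; GC 12/21 = 57.1% ✓; Tm = 2·9 + 4·12 = 66°C ✓ — fails.
F4 (23 nt, A=5 T=10 G=3 C=5): length 23 ✓; GC 8/23 = 34.8%, outside 37.9–62.6% ✗; Tm = 2·15 + 4·8 = 62°C ✓ — fails.
F5 (24 nt, A=4 T=4 G=11 C=5): length 24 ✓; GC 16/24 = 66.7%, outside 37.9–62.6% ✗; Tm = 2·8 + 4·16 = 80°C, outside 60–73°C ✗ — fails.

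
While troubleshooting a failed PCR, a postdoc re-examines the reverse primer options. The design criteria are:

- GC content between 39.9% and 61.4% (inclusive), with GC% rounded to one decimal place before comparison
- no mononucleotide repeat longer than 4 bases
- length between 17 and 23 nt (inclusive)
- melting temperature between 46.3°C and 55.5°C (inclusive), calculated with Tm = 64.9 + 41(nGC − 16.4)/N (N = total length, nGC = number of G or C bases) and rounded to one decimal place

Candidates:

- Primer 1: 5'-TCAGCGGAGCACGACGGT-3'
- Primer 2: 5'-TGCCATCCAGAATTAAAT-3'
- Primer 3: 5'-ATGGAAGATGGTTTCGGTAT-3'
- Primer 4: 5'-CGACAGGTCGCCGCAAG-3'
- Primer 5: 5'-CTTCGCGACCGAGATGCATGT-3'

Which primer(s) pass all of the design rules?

Primer 3 only.

Primer 1 (18 nt, A=4 T=2 G=7 C=5): GC 12/18 = 66.7%, outside 39.9–61.4% ✗; longest run = 2 ✓; length 18 ✓; Tm = 64.9 + 41·(12 − 16.4)/18 = 54.9°C ✓ — fails.
Primer 2 (18 nt, A=7 T=5 G=2 C=4): GC 6/18 = 33.3%, outside 39.9–61.4% ✗; longest run = 3 ✓; length 18 ✓; Tm = 64.9 + 41·(6 − 16.4)/18 = 41.2°C, outside 46.3–55.5°C ✗ — fails.
Primer 3 (20 nt, A=5 T=7 G=7 C=1): GC 8/20 = 40.0% ✓; longest run = 3 ✓; length 20 ✓; Tm = 64.9 + 41·(8 − 16.4)/20 = 47.7°C ✓ — passes.
Primer 4 (17 nt, A=4 T=1 G=6 C=6): GC 12/17 = 70.6%, outside 39.9–61.4% ✗; longest run = 2 ✓; length 17 ✓; Tm = 64.9 + 41·(12 − 16.4)/17 = 54.3°C ✓ — fails.
Primer 5 (21 nt, A=4 T=5 G=6 C=6): GC 12/21 = 57.1% ✓; longest run = 2 ✓; length 21 ✓; Tm = 64.9 + 41·(12 − 16.4)/21 = 56.3°C, outside 46.3–55.5°C ✗ — fails.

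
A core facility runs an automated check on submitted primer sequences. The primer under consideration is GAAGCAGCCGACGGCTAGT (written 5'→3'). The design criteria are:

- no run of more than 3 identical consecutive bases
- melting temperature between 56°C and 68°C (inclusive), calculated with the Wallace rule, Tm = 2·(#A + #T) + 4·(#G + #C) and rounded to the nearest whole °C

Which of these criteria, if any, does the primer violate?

Meets all criteria.

Base counts: A=5, T=2, G=7, C=5 (length 19).
homopolymer run: longest run = 2 ✓
Tm: Tm = 2·7 + 4·12 = 62°C ✓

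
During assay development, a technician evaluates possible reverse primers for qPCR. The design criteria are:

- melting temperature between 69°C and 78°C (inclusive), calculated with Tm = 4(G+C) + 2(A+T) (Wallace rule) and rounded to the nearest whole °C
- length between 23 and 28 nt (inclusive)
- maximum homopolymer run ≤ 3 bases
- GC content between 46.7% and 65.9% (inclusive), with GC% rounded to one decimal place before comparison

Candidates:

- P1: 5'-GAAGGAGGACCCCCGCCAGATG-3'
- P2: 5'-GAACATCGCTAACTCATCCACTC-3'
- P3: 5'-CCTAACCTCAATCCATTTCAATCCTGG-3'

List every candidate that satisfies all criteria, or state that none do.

None of the candidates satisfy all criteria.

P1 (22 nt, A=6 T=1 G=8 C=7): Tm = 2·7 + 4·15 = 74°C ✓; length 22, outside 23–28 ✗; longest run = 5, exceeds 3 ✗; GC 15/22 = 68.2%, outside 46.7–65.9% ✗ — fails.
P2 (23 nt, A=7 T=5 G=2 C=9): Tm = 2·12 + 4·11 = 68°C, outside 69–78°C ✗; length 23 ✓; longest run = 2 ✓; GC 11/23 = 47.8% ✓ — fails.
P3 (27 nt, A=7 T=8 G=2 C=10): Tm = 2·15 + 4·12 = 78°C ✓; length 27 ✓; longest run = 3 ✓; GC 12/27 = 44.4%, outside 46.7–65.9% ✗ — fails.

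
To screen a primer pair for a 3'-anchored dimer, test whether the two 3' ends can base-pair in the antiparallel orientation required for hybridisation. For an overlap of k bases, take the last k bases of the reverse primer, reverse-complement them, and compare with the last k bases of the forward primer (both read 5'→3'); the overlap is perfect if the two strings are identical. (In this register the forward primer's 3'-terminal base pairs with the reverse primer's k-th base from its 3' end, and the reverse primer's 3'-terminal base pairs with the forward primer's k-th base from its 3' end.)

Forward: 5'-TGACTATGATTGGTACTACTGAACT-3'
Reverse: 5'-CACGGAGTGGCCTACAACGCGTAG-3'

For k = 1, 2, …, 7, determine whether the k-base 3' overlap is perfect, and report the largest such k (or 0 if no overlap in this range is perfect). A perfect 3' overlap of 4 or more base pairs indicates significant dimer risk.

Last 7 bases (5'→3') — forward …CTGAACT, reverse …CGCGTAG.
Reverse complement of the reverse primer's last 7 bases: CTACGCG; its first k bases are the reverse complement of the reverse primer's last k bases, so a perfect k-base overlap needs the forward primer's last k bases to equal them.
Comparing (forward last k vs required): k=1: T vs C ✗; k=2: CT vs CT ✓; k=3: ACT vs CTA ✗; k=4: AACT vs CTAC ✗; k=5: GAACT vs CTACG ✗; k=6: TGAACT vs CTACGC ✗; k=7: CTGAACT vs CTACGCG ✗.
Only k = 2 is perfect, so the longest perfect 3' overlap is 2.

Longest perfect overlap: 2 complementary base pairs; below the dimer-risk threshold (threshold 4).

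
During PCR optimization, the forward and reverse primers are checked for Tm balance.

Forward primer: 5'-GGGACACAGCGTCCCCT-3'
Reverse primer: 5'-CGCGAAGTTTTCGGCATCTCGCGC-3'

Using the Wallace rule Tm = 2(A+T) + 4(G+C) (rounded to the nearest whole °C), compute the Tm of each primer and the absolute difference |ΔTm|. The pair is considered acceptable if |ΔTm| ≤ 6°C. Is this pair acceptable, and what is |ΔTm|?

|ΔTm| = 20°C; the pair is not acceptable.

Forward: A=3 T=2 G=5 C=7 → Tm = 2·5 + 4·12 = 58°C.
Reverse: A=3 T=6 G=7 C=8 → Tm = 2·9 + 4·15 = 78°C.
|ΔTm| = |58 − 78| = 20°C, > 6°C.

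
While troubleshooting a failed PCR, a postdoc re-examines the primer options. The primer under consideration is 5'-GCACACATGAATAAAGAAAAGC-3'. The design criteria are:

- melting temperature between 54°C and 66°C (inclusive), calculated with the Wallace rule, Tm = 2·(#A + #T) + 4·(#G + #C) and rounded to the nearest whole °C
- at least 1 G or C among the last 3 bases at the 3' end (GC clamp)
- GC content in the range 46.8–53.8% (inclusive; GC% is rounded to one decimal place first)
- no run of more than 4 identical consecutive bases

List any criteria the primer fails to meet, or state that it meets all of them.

Fails: GC content.

Base counts: A=12, T=2, G=4, C=4 (length 22).
Tm: Tm = 2·14 + 4·8 = 60°C ✓
GC clamp: 3' end AGC has 2 G/C ✓
GC content: GC 8/22 = 36.4%, outside 46.8–53.8% ✗
homopolymer run: longest run = 4 ✓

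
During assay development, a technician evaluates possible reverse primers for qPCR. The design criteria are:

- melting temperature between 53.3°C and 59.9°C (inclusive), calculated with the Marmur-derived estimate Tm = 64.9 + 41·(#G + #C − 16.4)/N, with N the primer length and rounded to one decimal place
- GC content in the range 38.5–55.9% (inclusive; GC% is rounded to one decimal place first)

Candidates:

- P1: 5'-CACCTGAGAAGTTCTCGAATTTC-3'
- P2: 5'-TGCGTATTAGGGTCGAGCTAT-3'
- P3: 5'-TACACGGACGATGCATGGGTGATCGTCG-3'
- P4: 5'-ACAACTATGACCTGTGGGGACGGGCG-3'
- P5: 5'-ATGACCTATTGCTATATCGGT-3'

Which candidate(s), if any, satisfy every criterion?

P1 only.

P1 (23 nt, A=6 T=7 G=4 C=6): Tm = 64.9 + 41·(10 − 16.4)/23 = 53.5°C ✓; GC 10/23 = 43.5% ✓ — passes.
P2 (21 nt, A=4 T=7 G=7 C=3): Tm = 64.9 + 41·(10 − 16.4)/21 = 52.4°C, outside 53.3–59.9°C ✗; GC 10/21 = 47.6% ✓ — fails.
P3 (28 nt, A=6 T=6 G=10 C=6): Tm = 64.9 + 41·(16 − 16.4)/28 = 64.3°C, outside 53.3–59.9°C ✗; GC 16/28 = 57.1%, outside 38.5–55.9% ✗ — fails.
P4 (26 nt, A=6 T=4 G=10 C=6): Tm = 64.9 + 41·(16 − 16.4)/26 = 64.3°C, outside 53.3–59.9°C ✗; GC 16/26 = 61.5%, outside 38.5–55.9% ✗ — fails.
P5 (21 nt, A=5 T=8 G=4 C=4): Tm = 64.9 + 41·(8 − 16.4)/21 = 48.5°C, outside 53.3–59.9°C ✗; GC 8/21 = 38.1%, outside 38.5–55.9% ✗ — fails.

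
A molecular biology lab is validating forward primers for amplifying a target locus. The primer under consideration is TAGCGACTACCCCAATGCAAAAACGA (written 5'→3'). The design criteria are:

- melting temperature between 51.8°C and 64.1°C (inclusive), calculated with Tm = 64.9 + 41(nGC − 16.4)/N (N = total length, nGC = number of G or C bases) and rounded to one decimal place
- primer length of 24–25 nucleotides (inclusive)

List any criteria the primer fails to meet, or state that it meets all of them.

Base counts: A=11, T=3, G=4, C=8 (length 26).
Tm: Tm = 64.9 + 41·(12 − 16.4)/26 = 58.0°C ✓
length: length 26, outside 24–25 ✗

Fails: length.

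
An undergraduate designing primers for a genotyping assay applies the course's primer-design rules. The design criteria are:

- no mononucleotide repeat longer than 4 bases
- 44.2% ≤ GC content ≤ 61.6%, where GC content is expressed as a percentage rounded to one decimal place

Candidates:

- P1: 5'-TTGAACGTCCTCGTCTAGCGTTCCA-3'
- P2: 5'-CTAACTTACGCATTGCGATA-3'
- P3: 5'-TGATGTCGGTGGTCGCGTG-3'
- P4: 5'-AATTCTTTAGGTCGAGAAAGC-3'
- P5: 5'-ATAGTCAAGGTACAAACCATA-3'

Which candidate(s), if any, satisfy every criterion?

P1 only.

P1 (25 nt, A=4 T=8 G=5 C=8): longest run = 2 ✓; GC 13/25 = 52.0% ✓ — passes.
P2 (20 nt, A=6 T=6 G=3 C=5): longest run = 2 ✓; GC 8/20 = 40.0%, outside 44.2–61.6% ✗ — fails.
P3 (19 nt, A=1 T=6 G=9 C=3): longest run = 2 ✓; GC 12/19 = 63.2%, outside 44.2–61.6% ✗ — fails.
P4 (21 nt, A=7 T=6 G=5 C=3): longest run = 3 ✓; GC 8/21 = 38.1%, outside 44.2–61.6% ✗ — fails.
P5 (21 nt, A=10 T=4 G=3 C=4): longest run = 3 ✓; GC 7/21 = 33.3%, outside 44.2–61.6% ✗ — fails.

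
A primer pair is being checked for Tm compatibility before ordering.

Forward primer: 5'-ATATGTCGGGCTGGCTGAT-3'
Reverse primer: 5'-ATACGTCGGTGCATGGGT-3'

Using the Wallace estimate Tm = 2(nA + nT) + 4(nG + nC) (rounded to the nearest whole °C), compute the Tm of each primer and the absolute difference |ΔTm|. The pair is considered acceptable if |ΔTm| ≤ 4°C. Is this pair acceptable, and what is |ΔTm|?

Forward: A=3 T=6 G=7 C=3 → Tm = 2·9 + 4·10 = 58°C.
Reverse: A=3 T=5 G=7 C=3 → Tm = 2·8 + 4·10 = 56°C.
|ΔTm| = |58 − 56| = 2°C, ≤ 4°C.

|ΔTm| = 2°C; the pair is acceptable.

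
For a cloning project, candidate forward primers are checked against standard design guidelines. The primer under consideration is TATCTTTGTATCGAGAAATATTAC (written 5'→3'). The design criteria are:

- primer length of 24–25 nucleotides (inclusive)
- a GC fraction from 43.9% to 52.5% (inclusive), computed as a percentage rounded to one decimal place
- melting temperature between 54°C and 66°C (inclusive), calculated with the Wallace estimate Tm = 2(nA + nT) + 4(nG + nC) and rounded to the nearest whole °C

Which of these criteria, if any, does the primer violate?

Base counts: A=8, T=10, G=3, C=3 (length 24).
length: length 24 ✓
GC content: GC 6/24 = 25.0%, outside 43.9–52.5% ✗
Tm: Tm = 2·18 + 4·6 = 60°C ✓

Fails: GC content.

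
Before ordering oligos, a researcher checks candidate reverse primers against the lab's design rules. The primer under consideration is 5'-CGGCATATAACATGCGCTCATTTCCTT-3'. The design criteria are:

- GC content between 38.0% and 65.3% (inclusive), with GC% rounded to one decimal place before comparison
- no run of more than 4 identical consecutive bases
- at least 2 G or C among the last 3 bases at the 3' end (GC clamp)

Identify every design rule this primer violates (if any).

Base counts: A=6, T=9, G=4, C=8 (length 27).
GC content: GC 12/27 = 44.4% ✓
homopolymer run: longest run = 3 ✓
GC clamp: 3' end CTT has 1 G/C, need ≥2 ✗

Fails: GC clamp.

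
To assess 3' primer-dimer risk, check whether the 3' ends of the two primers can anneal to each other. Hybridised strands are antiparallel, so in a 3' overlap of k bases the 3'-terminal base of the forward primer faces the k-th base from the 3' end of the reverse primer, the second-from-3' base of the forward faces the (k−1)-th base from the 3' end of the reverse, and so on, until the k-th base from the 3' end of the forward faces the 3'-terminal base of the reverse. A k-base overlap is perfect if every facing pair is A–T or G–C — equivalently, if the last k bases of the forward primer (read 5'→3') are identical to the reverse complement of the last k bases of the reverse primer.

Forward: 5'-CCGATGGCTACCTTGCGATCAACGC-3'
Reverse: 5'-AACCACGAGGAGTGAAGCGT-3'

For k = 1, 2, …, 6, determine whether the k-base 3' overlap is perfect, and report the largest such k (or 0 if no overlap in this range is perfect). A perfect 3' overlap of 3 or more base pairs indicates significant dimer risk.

Last 6 bases (5'→3') — forward …CAACGC, reverse …AAGCGT.
Reverse complement of the reverse primer's last 6 bases: ACGCTT; its first k bases are the reverse complement of the reverse primer's last k bases, so a perfect k-base overlap needs the forward primer's last k bases to equal them.
Comparing (forward last k vs required): k=1: C vs A ✗; k=2: GC vs AC ✗; k=3: CGC vs ACG ✗; k=4: ACGC vs ACGC ✓; k=5: AACGC vs ACGCT ✗; k=6: CAACGC vs ACGCTT ✗.
Only k = 4 is perfect, so the longest perfect 3' overlap is 4.

Longest perfect overlap: 4 complementary base pairs; significant dimer risk (threshold 3).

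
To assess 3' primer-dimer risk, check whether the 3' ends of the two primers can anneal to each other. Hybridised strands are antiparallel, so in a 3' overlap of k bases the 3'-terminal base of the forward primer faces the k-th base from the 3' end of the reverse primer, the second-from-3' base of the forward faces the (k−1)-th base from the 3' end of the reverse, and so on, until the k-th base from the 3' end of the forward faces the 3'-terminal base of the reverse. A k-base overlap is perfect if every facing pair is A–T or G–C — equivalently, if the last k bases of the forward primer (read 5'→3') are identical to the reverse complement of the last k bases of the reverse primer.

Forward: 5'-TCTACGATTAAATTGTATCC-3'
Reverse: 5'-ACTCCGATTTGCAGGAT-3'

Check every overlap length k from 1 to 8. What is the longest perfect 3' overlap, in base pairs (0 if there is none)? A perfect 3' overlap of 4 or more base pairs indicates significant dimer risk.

Last 8 bases (5'→3') — forward …TTGTATCC, reverse …TGCAGGAT.
Reverse complement of the reverse primer's last 8 bases: ATCCTGCA; its first k bases are the reverse complement of the reverse primer's last k bases, so a perfect k-base overlap needs the forward primer's last k bases to equal them.
Comparing (forward last k vs required): k=1: C vs A ✗; k=2: CC vs AT ✗; k=3: TCC vs ATC ✗; k=4: ATCC vs ATCC ✓; k=5: TATCC vs ATCCT ✗; k=6: GTATCC vs ATCCTG ✗; k=7: TGTATCC vs ATCCTGC ✗; k=8: TTGTATCC vs ATCCTGCA ✗.
Only k = 4 is perfect, so the longest perfect 3' overlap is 4.

Longest perfect overlap: 4 complementary base pairs; significant dimer risk (threshold 4).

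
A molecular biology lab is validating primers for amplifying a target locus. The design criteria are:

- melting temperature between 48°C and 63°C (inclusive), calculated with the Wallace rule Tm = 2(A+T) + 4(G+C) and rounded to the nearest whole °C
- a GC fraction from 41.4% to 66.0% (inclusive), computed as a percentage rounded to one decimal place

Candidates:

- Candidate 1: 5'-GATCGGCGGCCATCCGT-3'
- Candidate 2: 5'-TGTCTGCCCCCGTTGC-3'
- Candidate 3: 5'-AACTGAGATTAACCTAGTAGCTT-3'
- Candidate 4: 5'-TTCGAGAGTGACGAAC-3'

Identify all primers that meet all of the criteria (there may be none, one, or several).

Candidate 4 only.

Candidate 1 (17 nt, A=2 T=3 G=6 C=6): Tm = 2·5 + 4·12 = 58°C ✓; GC 12/17 = 70.6%, outside 41.4–66.0% ✗ — fails.
Candidate 2 (16 nt, A=0 T=5 G=4 C=7): Tm = 2·5 + 4·11 = 54°C ✓; GC 11/16 = 68.8%, outside 41.4–66.0% ✗ — fails.
Candidate 3 (23 nt, A=8 T=7 G=4 C=4): Tm = 2·15 + 4·8 = 62°C ✓; GC 8/23 = 34.8%, outside 41.4–66.0% ✗ — fails.
Candidate 4 (16 nt, A=5 T=3 G=5 C=3): Tm = 2·8 + 4·8 = 48°C ✓; GC 8/16 = 50.0% ✓ — passes.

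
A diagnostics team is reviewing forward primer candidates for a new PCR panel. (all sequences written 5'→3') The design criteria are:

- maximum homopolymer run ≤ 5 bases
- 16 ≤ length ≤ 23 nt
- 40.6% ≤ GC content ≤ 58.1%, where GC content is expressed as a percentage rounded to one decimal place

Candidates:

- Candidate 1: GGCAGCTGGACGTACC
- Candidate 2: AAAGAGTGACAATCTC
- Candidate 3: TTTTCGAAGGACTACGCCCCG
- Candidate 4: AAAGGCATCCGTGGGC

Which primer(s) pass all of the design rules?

Candidate 3 only.

Candidate 1 (16 nt, A=3 T=2 G=6 C=5): longest run = 2 ✓; length 16 ✓; GC 11/16 = 68.8%, outside 40.6–58.1% ✗ — fails.
Candidate 2 (16 nt, A=7 T=3 G=3 C=3): longest run = 3 ✓; length 16 ✓; GC 6/16 = 37.5%, outside 40.6–58.1% ✗ — fails.
Candidate 3 (21 nt, A=4 T=5 G=5 C=7): longest run = 4 ✓; length 21 ✓; GC 12/21 = 57.1% ✓ — passes.
Candidate 4 (16 nt, A=4 T=2 G=6 C=4): longest run = 3 ✓; length 16 ✓; GC 10/16 = 62.5%, outside 40.6–58.1% ✗ — fails.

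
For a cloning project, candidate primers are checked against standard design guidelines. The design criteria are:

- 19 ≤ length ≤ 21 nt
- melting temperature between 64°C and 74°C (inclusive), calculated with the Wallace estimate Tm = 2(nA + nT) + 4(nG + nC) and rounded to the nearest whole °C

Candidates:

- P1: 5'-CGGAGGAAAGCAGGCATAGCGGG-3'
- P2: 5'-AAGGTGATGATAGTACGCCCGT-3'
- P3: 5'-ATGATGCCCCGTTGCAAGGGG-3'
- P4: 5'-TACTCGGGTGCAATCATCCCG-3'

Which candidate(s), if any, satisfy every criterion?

P1 (23 nt, A=7 T=1 G=11 C=4): length 23, outside 19–21 ✗; Tm = 2·8 + 4·15 = 76°C, outside 64–74°C ✗ — fails.
P2 (22 nt, A=6 T=5 G=7 C=4): length 22, outside 19–21 ✗; Tm = 2·11 + 4·11 = 66°C ✓ — fails.
P3 (21 nt, A=4 T=4 G=8 C=5): length 21 ✓; Tm = 2·8 + 4·13 = 68°C ✓ — passes.
P4 (21 nt, A=4 T=5 G=5 C=7): length 21 ✓; Tm = 2·9 + 4·12 = 66°C ✓ — passes.

P3 and P4.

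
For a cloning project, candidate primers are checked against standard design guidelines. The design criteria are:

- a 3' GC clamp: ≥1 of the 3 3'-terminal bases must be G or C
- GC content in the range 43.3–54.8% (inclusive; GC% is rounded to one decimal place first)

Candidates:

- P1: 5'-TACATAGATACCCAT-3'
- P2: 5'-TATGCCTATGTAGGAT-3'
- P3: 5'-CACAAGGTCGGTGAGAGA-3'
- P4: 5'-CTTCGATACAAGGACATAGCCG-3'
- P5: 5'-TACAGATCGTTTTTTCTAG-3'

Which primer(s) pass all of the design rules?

P4 only.

P1 (15 nt, A=6 T=4 G=1 C=4): 3' end CAT has 1 G/C ✓; GC 5/15 = 33.3%, outside 43.3–54.8% ✗ — fails.
P2 (16 nt, A=4 T=6 G=4 C=2): 3' end GAT has 1 G/C ✓; GC 6/16 = 37.5%, outside 43.3–54.8% ✗ — fails.
P3 (18 nt, A=6 T=2 G=7 C=3): 3' end AGA has 1 G/C ✓; GC 10/18 = 55.6%, outside 43.3–54.8% ✗ — fails.
P4 (22 nt, A=7 T=4 G=5 C=6): 3' end CCG has 3 G/C ✓; GC 11/22 = 50.0% ✓ — passes.
P5 (19 nt, A=4 T=9 G=3 C=3): 3' end TAG has 1 G/C ✓; GC 6/19 = 31.6%, outside 43.3–54.8% ✗ — fails.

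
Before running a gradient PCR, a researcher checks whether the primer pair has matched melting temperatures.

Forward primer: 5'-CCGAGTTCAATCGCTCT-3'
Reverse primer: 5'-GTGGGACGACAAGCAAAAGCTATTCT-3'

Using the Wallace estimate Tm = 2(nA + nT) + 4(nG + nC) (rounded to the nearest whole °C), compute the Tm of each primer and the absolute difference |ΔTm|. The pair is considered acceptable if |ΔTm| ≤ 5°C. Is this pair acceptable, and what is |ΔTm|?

|ΔTm| = 24°C; the pair is not acceptable.

Forward: A=3 T=5 G=3 C=6 → Tm = 2·8 + 4·9 = 52°C.
Reverse: A=9 T=5 G=7 C=5 → Tm = 2·14 + 4·12 = 76°C.
|ΔTm| = |52 − 76| = 24°C, > 5°C.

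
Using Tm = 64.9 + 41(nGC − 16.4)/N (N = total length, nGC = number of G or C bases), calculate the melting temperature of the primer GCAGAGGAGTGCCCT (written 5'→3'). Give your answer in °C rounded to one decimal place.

Base counts: A=3, T=2, G=6, C=4; G+C = 10, N = 15.
Tm = 64.9 + 41·(10 − 16.4)/15 = 64.9 + -262.40/15 = 47.4°C.

47.4°C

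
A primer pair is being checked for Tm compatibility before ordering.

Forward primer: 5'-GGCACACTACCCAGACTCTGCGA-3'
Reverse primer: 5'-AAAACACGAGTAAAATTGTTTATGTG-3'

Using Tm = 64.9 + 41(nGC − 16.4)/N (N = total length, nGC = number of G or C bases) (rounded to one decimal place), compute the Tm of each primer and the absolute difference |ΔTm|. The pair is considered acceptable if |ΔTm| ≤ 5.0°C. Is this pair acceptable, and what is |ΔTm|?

Forward: G+C = 14, N = 23 → Tm = 64.9 + 41·(14 − 16.4)/23 = 60.6°C.
Reverse: G+C = 7, N = 26 → Tm = 64.9 + 41·(7 − 16.4)/26 = 50.1°C.
|ΔTm| = |60.6 − 50.1| = 10.5°C, > 5.0°C.

|ΔTm| = 10.5°C; the pair is not acceptable.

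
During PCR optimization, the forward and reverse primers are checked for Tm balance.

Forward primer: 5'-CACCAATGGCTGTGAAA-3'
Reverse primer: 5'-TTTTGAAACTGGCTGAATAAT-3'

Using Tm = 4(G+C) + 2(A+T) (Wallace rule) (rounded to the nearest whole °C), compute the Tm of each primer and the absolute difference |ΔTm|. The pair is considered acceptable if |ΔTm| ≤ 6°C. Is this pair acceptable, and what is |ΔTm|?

Forward: A=6 T=3 G=4 C=4 → Tm = 2·9 + 4·8 = 50°C.
Reverse: A=7 T=8 G=4 C=2 → Tm = 2·15 + 4·6 = 54°C.
|ΔTm| = |50 − 54| = 4°C, ≤ 6°C.

|ΔTm| = 4°C; the pair is acceptable.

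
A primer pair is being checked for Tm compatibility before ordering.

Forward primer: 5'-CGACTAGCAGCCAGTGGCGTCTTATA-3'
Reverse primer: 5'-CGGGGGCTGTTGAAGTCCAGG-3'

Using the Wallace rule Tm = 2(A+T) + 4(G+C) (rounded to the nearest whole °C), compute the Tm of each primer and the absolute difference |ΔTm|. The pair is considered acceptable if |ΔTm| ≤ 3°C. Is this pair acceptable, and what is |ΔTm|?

Forward: A=6 T=6 G=7 C=7 → Tm = 2·12 + 4·14 = 80°C.
Reverse: A=3 T=4 G=10 C=4 → Tm = 2·7 + 4·14 = 70°C.
|ΔTm| = |80 − 70| = 10°C, > 3°C.

|ΔTm| = 10°C; the pair is not acceptable.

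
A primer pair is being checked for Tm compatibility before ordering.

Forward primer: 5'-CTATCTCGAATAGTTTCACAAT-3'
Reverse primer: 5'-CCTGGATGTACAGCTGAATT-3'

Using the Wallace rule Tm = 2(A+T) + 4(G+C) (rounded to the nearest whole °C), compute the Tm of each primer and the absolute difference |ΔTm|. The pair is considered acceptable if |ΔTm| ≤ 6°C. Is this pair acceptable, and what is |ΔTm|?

Forward: A=7 T=8 G=2 C=5 → Tm = 2·15 + 4·7 = 58°C.
Reverse: A=5 T=6 G=5 C=4 → Tm = 2·11 + 4·9 = 58°C.
|ΔTm| = |58 − 58| = 0°C, ≤ 6°C.

|ΔTm| = 0°C; the pair is acceptable.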